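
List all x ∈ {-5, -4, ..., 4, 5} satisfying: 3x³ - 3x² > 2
Holds for: {2, 3, 4, 5}
Fails for: {-5, -4, -3, -2, -1, 0, 1}

Answer: {2, 3, 4, 5}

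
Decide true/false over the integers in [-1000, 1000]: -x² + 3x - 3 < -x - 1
The claim fails at x = 1:
x = 1: LHS = -1² + 3·1 - 3 = -1, RHS = -1 - 1 = -2; -1 < -2 — FAILS

Because a single integer refutes it, the statement is false.

Answer: False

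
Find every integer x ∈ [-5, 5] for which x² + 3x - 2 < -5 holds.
Over all integers in [-5, 5], LHS − RHS is smallest at x = -1, where it equals 1:
x = -1: LHS = (-1)² + 3·(-1) - 2 = -4; -4 < -5 — FAILS
At the ends of the range:
x = -5: LHS = (-5)² + 3·(-5) - 2 = 8; 8 < -5 — FAILS
x = 5: LHS = 5² + 3·5 - 2 = 38; 38 < -5 — FAILS
Hence LHS − RHS is never negative, i.e. LHS ≥ RHS throughout, so the claimed relation (<) fails for every integer in [-5, 5].

Answer: None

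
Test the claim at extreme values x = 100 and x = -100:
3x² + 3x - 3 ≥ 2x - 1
x = 100: LHS = 3·100² + 3·100 - 3 = 30297, RHS = 2·100 - 1 = 199; 30297 ≥ 199 — holds
x = -100: LHS = 3·(-100)² + 3·(-100) - 3 = 29697, RHS = 2·(-100) - 1 = -201; 29697 ≥ -201 — holds

Answer: Yes, holds for both x = 100 and x = -100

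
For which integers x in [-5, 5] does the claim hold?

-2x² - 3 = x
Over all integers in [-5, 5], LHS − RHS is always negative; it is closest to 0 at x = 0, where it equals -3:
x = 0: LHS = -2·0² - 3 = -3; -3 = 0 — FAILS
At the ends of the range:
x = -5: LHS = -2·(-5)² - 3 = -53; -53 = -5 — FAILS
x = 5: LHS = -2·5² - 3 = -53; -53 = 5 — FAILS
Hence LHS − RHS is never 0, i.e. the two sides are never equal, so the claimed relation (=) fails for every integer in [-5, 5].

Answer: None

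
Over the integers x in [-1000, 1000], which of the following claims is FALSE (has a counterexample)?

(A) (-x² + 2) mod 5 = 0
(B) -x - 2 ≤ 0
(A) x = 0: LHS = (-0² + 2) mod 5 = 2 mod 5 = 2; 2 = 0 — FAILS
(B) x = -3: LHS = -(-3) - 2 = 1; 1 ≤ 0 — FAILS

Answer: Both A and B are false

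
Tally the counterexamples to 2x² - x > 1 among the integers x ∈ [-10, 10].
Counterexamples in [-10, 10]: {0, 1}.

Counting them gives 2 values.

Answer: 2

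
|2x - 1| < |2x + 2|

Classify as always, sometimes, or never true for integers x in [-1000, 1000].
Holds at x = 0: LHS = |2·0 - 1| = |-1| = 1, RHS = |2·0 + 2| = |2| = 2; 1 < 2 — holds
Fails at x = -1: LHS = |2·(-1) - 1| = |-3| = 3, RHS = |2·(-1) + 2| = |0| = 0; 3 < 0 — FAILS
It is satisfied by some integers in the range but not all.

Answer: Sometimes true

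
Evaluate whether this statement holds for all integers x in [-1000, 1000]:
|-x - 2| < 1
The claim fails at x = 0:
x = 0: LHS = |-0 - 2| = |-2| = 2; 2 < 1 — FAILS

Because a single integer refutes it, the statement is false.

Answer: False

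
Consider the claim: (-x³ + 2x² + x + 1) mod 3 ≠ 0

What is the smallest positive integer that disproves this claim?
Testing positive integers:
x = 1: LHS = (-1³ + 2·1² + 1 + 1) mod 3 = 3 mod 3 = 0; 0 ≠ 0 — FAILS  ← smallest positive counterexample

Answer: x = 1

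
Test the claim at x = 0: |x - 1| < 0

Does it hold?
x = 0: LHS = |0 - 1| = |-1| = 1; 1 < 0 — FAILS

The relation fails at x = 0, so x = 0 is a counterexample.

Answer: No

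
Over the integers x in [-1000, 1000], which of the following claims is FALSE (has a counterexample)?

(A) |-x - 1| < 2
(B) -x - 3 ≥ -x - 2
(A) x = 1: LHS = |-1 - 1| = |-2| = 2; 2 < 2 — FAILS
(B) x = 0: LHS = -0 - 3 = -3, RHS = -0 - 2 = -2; -3 ≥ -2 — FAILS

Answer: Both A and B are false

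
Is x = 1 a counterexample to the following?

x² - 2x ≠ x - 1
Substitute x = 1 into the relation:
x = 1: LHS = 1² - 2·1 = -1, RHS = 1 - 1 = 0; -1 ≠ 0 — holds

The relation holds at x = 1, so it is not a counterexample.

Answer: No, x = 1 is not a counterexample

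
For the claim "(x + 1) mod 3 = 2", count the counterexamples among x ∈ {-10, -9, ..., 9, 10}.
Counterexamples in [-10, 10]: {-10, -9, -7, -6, -4, -3, -1, 0, 2, 3, 5, 6, 8, 9}.

Counting them gives 14 values.

Answer: 14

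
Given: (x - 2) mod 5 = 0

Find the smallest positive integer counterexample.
Testing positive integers:
x = 1: LHS = (1 - 2) mod 5 = (-1) mod 5 = 4; 4 = 0 — FAILS  ← smallest positive counterexample

Answer: x = 1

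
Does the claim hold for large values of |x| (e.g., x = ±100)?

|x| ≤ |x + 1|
x = 100: LHS = |100| = 100, RHS = |100 + 1| = |101| = 101; 100 ≤ 101 — holds
x = -100: LHS = |-100| = 100, RHS = |(-100) + 1| = |-99| = 99; 100 ≤ 99 — FAILS

Answer: Partially: holds for x = 100, fails for x = -100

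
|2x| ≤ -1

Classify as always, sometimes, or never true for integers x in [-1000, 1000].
An absolute value is never negative, so the left side is ≥ 0 for every x, while the right side is -1. Tightest case in [-1000, 1000] is x = 0:
x = 0: LHS = |2·0| = |0| = 0; 0 ≤ -1 — FAILS
Hence LHS − RHS is never zero or negative, i.e. LHS > RHS throughout, so the claimed relation (≤) fails for every integer in [-1000, 1000].

No integer in the range satisfies it.

Answer: Never true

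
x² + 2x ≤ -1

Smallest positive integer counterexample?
Testing positive integers:
x = 1: LHS = 1² + 2·1 = 3; 3 ≤ -1 — FAILS  ← smallest positive counterexample

Answer: x = 1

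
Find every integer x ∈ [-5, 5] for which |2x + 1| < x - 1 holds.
Over all integers in [-5, 5], LHS − RHS is smallest at x = 0, where it equals 2:
x = 0: LHS = |2·0 + 1| = |1| = 1, RHS = 0 - 1 = -1; 1 < -1 — FAILS
At the ends of the range:
x = -5: LHS = |2·(-5) + 1| = |-9| = 9, RHS = (-5) - 1 = -6; 9 < -6 — FAILS
x = 5: LHS = |2·5 + 1| = |11| = 11, RHS = 5 - 1 = 4; 11 < 4 — FAILS
Hence LHS − RHS is never negative, i.e. LHS ≥ RHS throughout, so the claimed relation (<) fails for every integer in [-5, 5].

Answer: None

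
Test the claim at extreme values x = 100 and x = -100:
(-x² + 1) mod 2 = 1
x = 100: LHS = (-100² + 1) mod 2 = (-9999) mod 2 = 1; 1 = 1 — holds
x = -100: LHS = (-(-100)² + 1) mod 2 = (-9999) mod 2 = 1; 1 = 1 — holds

Answer: Yes, holds for both x = 100 and x = -100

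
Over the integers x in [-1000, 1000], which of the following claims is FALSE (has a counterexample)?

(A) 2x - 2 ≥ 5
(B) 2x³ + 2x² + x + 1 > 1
(A) x = 0: LHS = 2·0 - 2 = -2; -2 ≥ 5 — FAILS
(B) x = 0: LHS = 2·0³ + 2·0² + 0 + 1 = 1; 1 > 1 — FAILS

Answer: Both A and B are false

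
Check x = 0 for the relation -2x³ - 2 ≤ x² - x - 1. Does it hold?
x = 0: LHS = -2·0³ - 2 = -2, RHS = 0² - 0 - 1 = -1; -2 ≤ -1 — holds

The relation is satisfied at x = 0.

Answer: Yes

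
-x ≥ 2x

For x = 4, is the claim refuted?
Substitute x = 4 into the relation:
x = 4: RHS = 2·4 = 8; -4 ≥ 8 — FAILS

Since the claim fails at x = 4, this value is a counterexample.

Answer: Yes, x = 4 is a counterexample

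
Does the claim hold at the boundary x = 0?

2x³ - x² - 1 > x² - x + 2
x = 0: LHS = 2·0³ - 0² - 1 = -1, RHS = 0² - 0 + 2 = 2; -1 > 2 — FAILS

The relation fails at x = 0, so x = 0 is a counterexample.

Answer: No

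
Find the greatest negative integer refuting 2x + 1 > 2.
Testing negative integers from -1 downward:
x = -1: LHS = 2·(-1) + 1 = -1; -1 > 2 — FAILS  ← closest negative counterexample to 0

Answer: x = -1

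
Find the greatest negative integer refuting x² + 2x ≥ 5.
Testing negative integers from -1 downward:
x = -1: LHS = (-1)² + 2·(-1) = -1; -1 ≥ 5 — FAILS  ← closest negative counterexample to 0

Answer: x = -1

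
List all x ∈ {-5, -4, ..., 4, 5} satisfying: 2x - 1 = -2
Track d = LHS − RHS over the integers in [-5, 5]. Equality would need d = 0, but d changes sign only between consecutive integers, jumping over 0:
x = -1: LHS = 2·(-1) - 1 = -3; -3 = -2 — FAILS  (d = -1)
x = 0: LHS = 2·0 - 1 = -1; -1 = -2 — FAILS  (d = 1)
Away from these crossings d keeps a constant sign, and checking every integer in [-5, 5] confirms d ≠ 0 throughout. Hence the two sides are never equal, so the claimed relation (=) fails for every integer in [-5, 5].

Answer: None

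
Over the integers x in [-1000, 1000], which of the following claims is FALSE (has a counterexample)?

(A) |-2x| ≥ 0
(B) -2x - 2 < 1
(A) An absolute value is never negative, so the left side is ≥ 0 for every x, while the right side is 0. Tightest case in [-1000, 1000] is x = 0:
x = 0: LHS = |-2·0| = |0| = 0; 0 ≥ 0 — holds
Hence LHS − RHS is never negative, i.e. LHS ≥ RHS throughout, so the relation holds for every integer in [-1000, 1000].

(B) x = -2: LHS = -2·(-2) - 2 = 2; 2 < 1 — FAILS

Only (B) has a counterexample.

Answer: B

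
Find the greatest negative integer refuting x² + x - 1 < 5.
Testing negative integers from -1 downward:
x = -1: LHS = (-1)² + (-1) - 1 = -1; -1 < 5 — holds
x = -2: LHS = (-2)² + (-2) - 1 = 1; 1 < 5 — holds
x = -3: LHS = (-3)² + (-3) - 1 = 5; 5 < 5 — FAILS  ← closest negative counterexample to 0

Answer: x = -3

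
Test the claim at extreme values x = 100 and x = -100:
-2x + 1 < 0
x = 100: LHS = -2·100 + 1 = -199; -199 < 0 — holds
x = -100: LHS = -2·(-100) + 1 = 201; 201 < 0 — FAILS

Answer: Partially: holds for x = 100, fails for x = -100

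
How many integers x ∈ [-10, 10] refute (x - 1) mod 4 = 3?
Counterexamples in [-10, 10]: {-10, -9, -7, -6, -5, -3, -2, -1, 1, 2, 3, 5, 6, 7, 9, 10}.

Counting them gives 16 values.

Answer: 16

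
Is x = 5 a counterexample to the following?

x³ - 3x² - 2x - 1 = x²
Substitute x = 5 into the relation:
x = 5: LHS = 5³ - 3·5² - 2·5 - 1 = 39, RHS = 5² = 25; 39 = 25 — FAILS

Since the claim fails at x = 5, this value is a counterexample.

Answer: Yes, x = 5 is a counterexample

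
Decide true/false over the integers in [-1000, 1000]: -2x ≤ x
The claim fails at x = -1:
x = -1: LHS = -2·(-1) = 2; 2 ≤ -1 — FAILS

Because a single integer refutes it, the statement is false.

Answer: False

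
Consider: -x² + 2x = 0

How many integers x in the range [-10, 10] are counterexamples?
Counterexamples in [-10, 10]: {-10, -9, -8, -7, -6, -5, -4, -3, -2, -1, 1, 3, 4, 5, 6, 7, 8, 9, 10}.

Counting them gives 19 values.

Answer: 19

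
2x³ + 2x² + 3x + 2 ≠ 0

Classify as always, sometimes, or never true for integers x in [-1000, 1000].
Track d = LHS − RHS over the integers in [-1000, 1000]. Equality would need d = 0, but d changes sign only between consecutive integers, jumping over 0:
x = -1: LHS = 2·(-1)³ + 2·(-1)² + 3·(-1) + 2 = -1; -1 ≠ 0 — holds  (d = -1)
x = 0: LHS = 2·0³ + 2·0² + 3·0 + 2 = 2; 2 ≠ 0 — holds  (d = 2)
Away from these crossings d keeps a constant sign, and checking every integer in [-1000, 1000] confirms d ≠ 0 throughout. Hence the two sides are never equal, so the relation holds for every integer in [-1000, 1000].

No counterexample exists.

Answer: Always true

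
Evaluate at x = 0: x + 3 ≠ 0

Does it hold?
x = 0: LHS = 0 + 3 = 3; 3 ≠ 0 — holds

The relation is satisfied at x = 0.

Answer: Yes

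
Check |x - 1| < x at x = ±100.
x = 100: LHS = |100 - 1| = |99| = 99; 99 < 100 — holds
x = -100: LHS = |(-100) - 1| = |-101| = 101; 101 < -100 — FAILS

Answer: Partially: holds for x = 100, fails for x = -100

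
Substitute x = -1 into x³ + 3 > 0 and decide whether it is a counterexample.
Substitute x = -1 into the relation:
x = -1: LHS = (-1)³ + 3 = 2; 2 > 0 — holds

The claim holds here, so x = -1 is not a counterexample. (A counterexample exists elsewhere, e.g. x = -2.)

Answer: No, x = -1 is not a counterexample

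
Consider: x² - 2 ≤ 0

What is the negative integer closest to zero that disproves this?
Testing negative integers from -1 downward:
x = -1: LHS = (-1)² - 2 = -1; -1 ≤ 0 — holds
x = -2: LHS = (-2)² - 2 = 2; 2 ≤ 0 — FAILS  ← closest negative counterexample to 0

Answer: x = -2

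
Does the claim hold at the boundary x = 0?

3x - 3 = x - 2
x = 0: LHS = 3·0 - 3 = -3, RHS = 0 - 2 = -2; -3 = -2 — FAILS

The relation fails at x = 0, so x = 0 is a counterexample.

Answer: No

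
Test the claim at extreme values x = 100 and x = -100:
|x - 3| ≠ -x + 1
x = 100: LHS = |100 - 3| = |97| = 97, RHS = -100 + 1 = -99; 97 ≠ -99 — holds
x = -100: LHS = |(-100) - 3| = |-103| = 103, RHS = -(-100) + 1 = 101; 103 ≠ 101 — holds

Answer: Yes, holds for both x = 100 and x = -100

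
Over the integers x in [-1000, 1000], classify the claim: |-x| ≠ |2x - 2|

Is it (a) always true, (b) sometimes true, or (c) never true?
Holds at x = 0: LHS = |-0| = |0| = 0, RHS = |2·0 - 2| = |-2| = 2; 0 ≠ 2 — holds
Fails at x = 2: LHS = |-2| = 2, RHS = |2·2 - 2| = |2| = 2; 2 ≠ 2 — FAILS
It is satisfied by some integers in the range but not all.

Answer: Sometimes true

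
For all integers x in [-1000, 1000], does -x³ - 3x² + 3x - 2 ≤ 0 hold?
The claim fails at x = -4:
x = -4: LHS = -(-4)³ - 3·(-4)² + 3·(-4) - 2 = 2; 2 ≤ 0 — FAILS

Because a single integer refutes it, the statement is false.

Answer: False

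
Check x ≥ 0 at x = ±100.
x = 100: 100 ≥ 0 — holds
x = -100: -100 ≥ 0 — FAILS

Answer: Partially: holds for x = 100, fails for x = -100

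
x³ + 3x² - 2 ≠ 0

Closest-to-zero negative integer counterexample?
Testing negative integers from -1 downward:
x = -1: LHS = (-1)³ + 3·(-1)² - 2 = 0; 0 ≠ 0 — FAILS  ← closest negative counterexample to 0

Answer: x = -1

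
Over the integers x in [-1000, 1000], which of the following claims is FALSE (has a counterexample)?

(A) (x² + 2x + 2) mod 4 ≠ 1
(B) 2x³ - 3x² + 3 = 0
(A) x = 1: LHS = (1² + 2·1 + 2) mod 4 = 5 mod 4 = 1; 1 ≠ 1 — FAILS
(B) x = 0: LHS = 2·0³ - 3·0² + 3 = 3; 3 = 0 — FAILS

Answer: Both A and B are false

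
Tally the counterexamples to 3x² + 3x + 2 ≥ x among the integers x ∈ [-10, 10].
Over all integers in [-10, 10], LHS − RHS is smallest at x = 0, where it equals 2:
x = 0: LHS = 3·0² + 3·0 + 2 = 2; 2 ≥ 0 — holds
At the ends of the range:
x = -10: LHS = 3·(-10)² + 3·(-10) + 2 = 272; 272 ≥ -10 — holds
x = 10: LHS = 3·10² + 3·10 + 2 = 332; 332 ≥ 10 — holds
Hence LHS − RHS is never negative, i.e. LHS ≥ RHS throughout, so the relation holds for every integer in [-10, 10].

No counterexample appears in that range.

Answer: 0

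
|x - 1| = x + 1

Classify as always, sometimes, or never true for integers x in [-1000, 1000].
Holds at x = 0: LHS = |0 - 1| = |-1| = 1, RHS = 0 + 1 = 1; 1 = 1 — holds
Fails at x = 1: LHS = |1 - 1| = |0| = 0, RHS = 1 + 1 = 2; 0 = 2 — FAILS
It is satisfied by some integers in the range but not all.

Answer: Sometimes true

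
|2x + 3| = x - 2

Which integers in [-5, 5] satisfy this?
Over all integers in [-5, 5], LHS − RHS is always positive; it is smallest at x = -1, where it equals 4:
x = -1: LHS = |2·(-1) + 3| = |1| = 1, RHS = (-1) - 2 = -3; 1 = -3 — FAILS
At the ends of the range:
x = -5: LHS = |2·(-5) + 3| = |-7| = 7, RHS = (-5) - 2 = -7; 7 = -7 — FAILS
x = 5: LHS = |2·5 + 3| = |13| = 13, RHS = 5 - 2 = 3; 13 = 3 — FAILS
Hence LHS − RHS is never 0, i.e. the two sides are never equal, so the claimed relation (=) fails for every integer in [-5, 5].

Answer: None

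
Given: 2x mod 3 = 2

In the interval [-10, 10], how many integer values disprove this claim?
Counterexamples in [-10, 10]: {-10, -9, -7, -6, -4, -3, -1, 0, 2, 3, 5, 6, 8, 9}.

Counting them gives 14 values.

Answer: 14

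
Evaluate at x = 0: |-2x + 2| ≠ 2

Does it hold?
x = 0: LHS = |-2·0 + 2| = |2| = 2; 2 ≠ 2 — FAILS

The relation fails at x = 0, so x = 0 is a counterexample.

Answer: No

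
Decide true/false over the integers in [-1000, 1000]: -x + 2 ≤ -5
The claim fails at x = 0:
x = 0: LHS = -0 + 2 = 2; 2 ≤ -5 — FAILS

Because a single integer refutes it, the statement is false.

Answer: False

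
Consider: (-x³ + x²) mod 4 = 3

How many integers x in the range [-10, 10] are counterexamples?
Counterexamples in [-10, 10]: {-10, -9, -8, -7, -6, -5, -4, -3, -2, -1, 0, 1, 2, 3, 4, 5, 6, 7, 8, 9, 10}.

Counting them gives 21 values.

Answer: 21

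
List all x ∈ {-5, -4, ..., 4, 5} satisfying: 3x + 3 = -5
Track d = LHS − RHS over the integers in [-5, 5]. Equality would need d = 0, but d changes sign only between consecutive integers, jumping over 0:
x = -3: LHS = 3·(-3) + 3 = -6; -6 = -5 — FAILS  (d = -1)
x = -2: LHS = 3·(-2) + 3 = -3; -3 = -5 — FAILS  (d = 2)
Away from these crossings d keeps a constant sign, and checking every integer in [-5, 5] confirms d ≠ 0 throughout. Hence the two sides are never equal, so the claimed relation (=) fails for every integer in [-5, 5].

Answer: None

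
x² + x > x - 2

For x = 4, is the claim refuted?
Substitute x = 4 into the relation:
x = 4: LHS = 4² + 4 = 20, RHS = 4 - 2 = 2; 20 > 2 — holds

The relation holds at x = 4, so it is not a counterexample.

Answer: No, x = 4 is not a counterexample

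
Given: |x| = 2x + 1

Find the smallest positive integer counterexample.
Testing positive integers:
x = 1: LHS = |1| = 1, RHS = 2·1 + 1 = 3; 1 = 3 — FAILS  ← smallest positive counterexample

Answer: x = 1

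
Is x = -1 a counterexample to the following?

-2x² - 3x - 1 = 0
Substitute x = -1 into the relation:
x = -1: LHS = -2·(-1)² - 3·(-1) - 1 = 0; 0 = 0 — holds

The claim holds here, so x = -1 is not a counterexample. (A counterexample exists elsewhere, e.g. x = 0.)

Answer: No, x = -1 is not a counterexample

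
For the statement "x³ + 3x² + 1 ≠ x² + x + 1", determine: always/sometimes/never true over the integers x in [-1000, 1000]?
Holds at x = 1: LHS = 1³ + 3·1² + 1 = 5, RHS = 1² + 1 + 1 = 3; 5 ≠ 3 — holds
Fails at x = 0: LHS = 0³ + 3·0² + 1 = 1, RHS = 0² + 0 + 1 = 1; 1 ≠ 1 — FAILS
It is satisfied by some integers in the range but not all.

Answer: Sometimes true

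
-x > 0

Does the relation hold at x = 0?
x = 0: LHS = -0 = 0; 0 > 0 — FAILS

The relation fails at x = 0, so x = 0 is a counterexample.

Answer: No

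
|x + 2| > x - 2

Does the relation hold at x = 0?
x = 0: LHS = |0 + 2| = |2| = 2, RHS = 0 - 2 = -2; 2 > -2 — holds

The relation is satisfied at x = 0.

Answer: Yes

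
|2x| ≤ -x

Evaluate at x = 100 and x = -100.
x = 100: LHS = |2·100| = |200| = 200; 200 ≤ -100 — FAILS
x = -100: LHS = |2·(-100)| = |-200| = 200, RHS = -(-100) = 100; 200 ≤ 100 — FAILS

Answer: No, fails for both x = 100 and x = -100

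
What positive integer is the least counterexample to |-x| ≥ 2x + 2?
Testing positive integers:
x = 1: LHS = |-1| = 1, RHS = 2·1 + 2 = 4; 1 ≥ 4 — FAILS  ← smallest positive counterexample

Answer: x = 1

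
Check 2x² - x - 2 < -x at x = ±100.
x = 100: LHS = 2·100² - 100 - 2 = 19898; 19898 < -100 — FAILS
x = -100: LHS = 2·(-100)² - (-100) - 2 = 20098, RHS = -(-100) = 100; 20098 < 100 — FAILS

Answer: No, fails for both x = 100 and x = -100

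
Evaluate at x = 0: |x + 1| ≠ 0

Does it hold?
x = 0: LHS = |0 + 1| = |1| = 1; 1 ≠ 0 — holds

The relation is satisfied at x = 0.

Answer: Yes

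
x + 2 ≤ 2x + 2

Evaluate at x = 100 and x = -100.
x = 100: LHS = 100 + 2 = 102, RHS = 2·100 + 2 = 202; 102 ≤ 202 — holds
x = -100: LHS = (-100) + 2 = -98, RHS = 2·(-100) + 2 = -198; -98 ≤ -198 — FAILS

Answer: Partially: holds for x = 100, fails for x = -100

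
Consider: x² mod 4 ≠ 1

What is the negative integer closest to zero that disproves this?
Testing negative integers from -1 downward:
x = -1: LHS = ((-1)²) mod 4 = 1 mod 4 = 1; 1 ≠ 1 — FAILS  ← closest negative counterexample to 0

Answer: x = -1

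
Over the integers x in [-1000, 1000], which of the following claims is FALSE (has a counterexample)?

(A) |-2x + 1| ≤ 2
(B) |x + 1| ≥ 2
(A) x = -1: LHS = |-2·(-1) + 1| = |3| = 3; 3 ≤ 2 — FAILS
(B) x = 0: LHS = |0 + 1| = |1| = 1; 1 ≥ 2 — FAILS

Answer: Both A and B are false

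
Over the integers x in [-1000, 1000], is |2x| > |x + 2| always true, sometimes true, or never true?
Holds at x = -1: LHS = |2·(-1)| = |-2| = 2, RHS = |(-1) + 2| = |1| = 1; 2 > 1 — holds
Fails at x = 0: LHS = |2·0| = |0| = 0, RHS = |0 + 2| = |2| = 2; 0 > 2 — FAILS
It is satisfied by some integers in the range but not all.

Answer: Sometimes true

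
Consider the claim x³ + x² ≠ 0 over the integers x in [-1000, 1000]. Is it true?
The claim fails at x = 0:
x = 0: LHS = 0³ + 0² = 0; 0 ≠ 0 — FAILS

Because a single integer refutes it, the statement is false.

Answer: False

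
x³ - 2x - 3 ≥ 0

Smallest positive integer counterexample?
Testing positive integers:
x = 1: LHS = 1³ - 2·1 - 3 = -4; -4 ≥ 0 — FAILS  ← smallest positive counterexample

Answer: x = 1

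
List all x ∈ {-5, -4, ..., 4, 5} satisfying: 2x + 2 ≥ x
Holds for: {-2, -1, 0, 1, 2, 3, 4, 5}
Fails for: {-5, -4, -3}

Answer: {-2, -1, 0, 1, 2, 3, 4, 5}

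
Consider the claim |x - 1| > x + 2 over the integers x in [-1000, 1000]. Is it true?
The claim fails at x = 0:
x = 0: LHS = |0 - 1| = |-1| = 1, RHS = 0 + 2 = 2; 1 > 2 — FAILS

Because a single integer refutes it, the statement is false.

Answer: False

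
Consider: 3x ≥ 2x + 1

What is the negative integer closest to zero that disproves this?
Testing negative integers from -1 downward:
x = -1: LHS = 3·(-1) = -3, RHS = 2·(-1) + 1 = -1; -3 ≥ -1 — FAILS  ← closest negative counterexample to 0

Answer: x = -1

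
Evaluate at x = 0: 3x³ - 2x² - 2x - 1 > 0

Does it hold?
x = 0: LHS = 3·0³ - 2·0² - 2·0 - 1 = -1; -1 > 0 — FAILS

The relation fails at x = 0, so x = 0 is a counterexample.

Answer: No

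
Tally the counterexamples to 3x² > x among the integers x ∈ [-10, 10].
Counterexamples in [-10, 10]: {0}.

Counting them gives 1 values.

Answer: 1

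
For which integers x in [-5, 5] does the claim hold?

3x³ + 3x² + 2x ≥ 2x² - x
Holds for: {0, 1, 2, 3, 4, 5}
Fails for: {-5, -4, -3, -2, -1}

Answer: {0, 1, 2, 3, 4, 5}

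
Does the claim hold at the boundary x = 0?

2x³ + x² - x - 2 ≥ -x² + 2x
x = 0: LHS = 2·0³ + 0² - 0 - 2 = -2, RHS = -0² + 2·0 = 0; -2 ≥ 0 — FAILS

The relation fails at x = 0, so x = 0 is a counterexample.

Answer: No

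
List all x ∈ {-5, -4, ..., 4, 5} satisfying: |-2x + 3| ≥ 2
Holds for: {-5, -4, -3, -2, -1, 0, 3, 4, 5}
Fails for: {1, 2}

Answer: {-5, -4, -3, -2, -1, 0, 3, 4, 5}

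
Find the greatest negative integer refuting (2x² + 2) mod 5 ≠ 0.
Testing negative integers from -1 downward:
x = -1: LHS = (2·(-1)² + 2) mod 5 = 4 mod 5 = 4; 4 ≠ 0 — holds
x = -2: LHS = (2·(-2)² + 2) mod 5 = 10 mod 5 = 0; 0 ≠ 0 — FAILS  ← closest negative counterexample to 0

Answer: x = -2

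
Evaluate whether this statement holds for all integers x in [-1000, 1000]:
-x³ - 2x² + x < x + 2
The claim fails at x = -3:
x = -3: LHS = -(-3)³ - 2·(-3)² + (-3) = 6, RHS = (-3) + 2 = -1; 6 < -1 — FAILS

Because a single integer refutes it, the statement is false.

Answer: False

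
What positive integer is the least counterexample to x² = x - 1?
Testing positive integers:
x = 1: LHS = 1² = 1, RHS = 1 - 1 = 0; 1 = 0 — FAILS  ← smallest positive counterexample

Answer: x = 1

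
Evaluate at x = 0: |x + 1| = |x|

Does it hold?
x = 0: LHS = |0 + 1| = |1| = 1, RHS = |0| = 0; 1 = 0 — FAILS

The relation fails at x = 0, so x = 0 is a counterexample.

Answer: No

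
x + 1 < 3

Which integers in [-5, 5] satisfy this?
Holds for: {-5, -4, -3, -2, -1, 0, 1}
Fails for: {2, 3, 4, 5}

Answer: {-5, -4, -3, -2, -1, 0, 1}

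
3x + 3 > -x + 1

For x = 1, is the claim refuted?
Substitute x = 1 into the relation:
x = 1: LHS = 3·1 + 3 = 6, RHS = -1 + 1 = 0; 6 > 0 — holds

The claim holds here, so x = 1 is not a counterexample. (A counterexample exists elsewhere, e.g. x = -1.)

Answer: No, x = 1 is not a counterexample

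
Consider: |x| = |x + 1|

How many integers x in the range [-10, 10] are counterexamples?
Counterexamples in [-10, 10]: {-10, -9, -8, -7, -6, -5, -4, -3, -2, -1, 0, 1, 2, 3, 4, 5, 6, 7, 8, 9, 10}.

Counting them gives 21 values.

Answer: 21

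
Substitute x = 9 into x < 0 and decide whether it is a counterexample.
Substitute x = 9 into the relation:
x = 9: 9 < 0 — FAILS

Since the claim fails at x = 9, this value is a counterexample.

Answer: Yes, x = 9 is a counterexample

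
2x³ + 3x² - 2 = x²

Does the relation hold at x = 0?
x = 0: LHS = 2·0³ + 3·0² - 2 = -2, RHS = 0² = 0; -2 = 0 — FAILS

The relation fails at x = 0, so x = 0 is a counterexample.

Answer: No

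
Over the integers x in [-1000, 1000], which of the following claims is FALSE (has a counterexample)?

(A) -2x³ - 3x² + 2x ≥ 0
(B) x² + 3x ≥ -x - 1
(A) x = 1: LHS = -2·1³ - 3·1² + 2·1 = -3; -3 ≥ 0 — FAILS
(B) x = -1: LHS = (-1)² + 3·(-1) = -2, RHS = -(-1) - 1 = 0; -2 ≥ 0 — FAILS

Answer: Both A and B are false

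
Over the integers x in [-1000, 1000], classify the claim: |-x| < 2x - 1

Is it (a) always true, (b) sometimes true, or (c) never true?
Holds at x = 2: LHS = |-2| = 2, RHS = 2·2 - 1 = 3; 2 < 3 — holds
Fails at x = 0: LHS = |-0| = |0| = 0, RHS = 2·0 - 1 = -1; 0 < -1 — FAILS
It is satisfied by some integers in the range but not all.

Answer: Sometimes true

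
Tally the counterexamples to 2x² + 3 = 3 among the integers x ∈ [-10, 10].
Counterexamples in [-10, 10]: {-10, -9, -8, -7, -6, -5, -4, -3, -2, -1, 1, 2, 3, 4, 5, 6, 7, 8, 9, 10}.

Counting them gives 20 values.

Answer: 20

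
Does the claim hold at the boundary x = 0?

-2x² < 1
x = 0: LHS = -2·0² = 0; 0 < 1 — holds

The relation is satisfied at x = 0.

Answer: Yes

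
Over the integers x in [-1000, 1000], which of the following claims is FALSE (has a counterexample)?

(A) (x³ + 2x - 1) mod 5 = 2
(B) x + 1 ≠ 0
(A) x = 0: LHS = (0³ + 2·0 - 1) mod 5 = (-1) mod 5 = 4; 4 = 2 — FAILS
(B) x = -1: LHS = (-1) + 1 = 0; 0 ≠ 0 — FAILS

Answer: Both A and B are false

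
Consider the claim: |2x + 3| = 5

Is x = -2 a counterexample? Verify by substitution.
Substitute x = -2 into the relation:
x = -2: LHS = |2·(-2) + 3| = |-1| = 1; 1 = 5 — FAILS

Since the claim fails at x = -2, this value is a counterexample.

Answer: Yes, x = -2 is a counterexample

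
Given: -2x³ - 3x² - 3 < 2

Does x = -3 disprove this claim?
Substitute x = -3 into the relation:
x = -3: LHS = -2·(-3)³ - 3·(-3)² - 3 = 24; 24 < 2 — FAILS

Since the claim fails at x = -3, this value is a counterexample.

Answer: Yes, x = -3 is a counterexample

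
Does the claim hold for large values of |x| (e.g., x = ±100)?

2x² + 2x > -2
x = 100: LHS = 2·100² + 2·100 = 20200; 20200 > -2 — holds
x = -100: LHS = 2·(-100)² + 2·(-100) = 19800; 19800 > -2 — holds

Answer: Yes, holds for both x = 100 and x = -100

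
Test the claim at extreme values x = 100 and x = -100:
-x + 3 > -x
x = 100: LHS = -100 + 3 = -97; -97 > -100 — holds
x = -100: LHS = -(-100) + 3 = 103, RHS = -(-100) = 100; 103 > 100 — holds

Answer: Yes, holds for both x = 100 and x = -100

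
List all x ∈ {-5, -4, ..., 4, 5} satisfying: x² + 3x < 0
Holds for: {-2, -1}
Fails for: {-5, -4, -3, 0, 1, 2, 3, 4, 5}

Answer: {-2, -1}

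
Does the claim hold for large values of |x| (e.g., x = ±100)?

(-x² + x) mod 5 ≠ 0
x = 100: LHS = (-100² + 100) mod 5 = (-9900) mod 5 = 0; 0 ≠ 0 — FAILS
x = -100: LHS = (-(-100)² + (-100)) mod 5 = (-10100) mod 5 = 0; 0 ≠ 0 — FAILS

Answer: No, fails for both x = 100 and x = -100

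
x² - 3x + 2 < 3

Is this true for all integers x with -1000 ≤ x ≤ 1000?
The claim fails at x = -1:
x = -1: LHS = (-1)² - 3·(-1) + 2 = 6; 6 < 3 — FAILS

Because a single integer refutes it, the statement is false.

Answer: False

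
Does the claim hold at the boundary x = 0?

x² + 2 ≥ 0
x = 0: LHS = 0² + 2 = 2; 2 ≥ 0 — holds

The relation is satisfied at x = 0.

Answer: Yes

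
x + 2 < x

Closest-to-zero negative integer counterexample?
Testing negative integers from -1 downward:
x = -1: LHS = (-1) + 2 = 1; 1 < -1 — FAILS  ← closest negative counterexample to 0

Answer: x = -1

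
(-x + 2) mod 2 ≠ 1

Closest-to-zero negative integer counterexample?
Testing negative integers from -1 downward:
x = -1: LHS = (-(-1) + 2) mod 2 = 3 mod 2 = 1; 1 ≠ 1 — FAILS  ← closest negative counterexample to 0

Answer: x = -1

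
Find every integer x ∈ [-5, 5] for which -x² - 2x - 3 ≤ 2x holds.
Holds for: {-5, -4, -3, -1, 0, 1, 2, 3, 4, 5}
Fails for: {-2}

Answer: {-5, -4, -3, -1, 0, 1, 2, 3, 4, 5}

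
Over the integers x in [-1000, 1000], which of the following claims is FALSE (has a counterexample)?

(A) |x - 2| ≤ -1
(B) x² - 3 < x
(A) x = 0: LHS = |0 - 2| = |-2| = 2; 2 ≤ -1 — FAILS
(B) x = -2: LHS = (-2)² - 3 = 1; 1 < -2 — FAILS

Answer: Both A and B are false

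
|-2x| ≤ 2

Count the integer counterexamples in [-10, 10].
Counterexamples in [-10, 10]: {-10, -9, -8, -7, -6, -5, -4, -3, -2, 2, 3, 4, 5, 6, 7, 8, 9, 10}.

Counting them gives 18 values.

Answer: 18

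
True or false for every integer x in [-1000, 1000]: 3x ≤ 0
The claim fails at x = 1:
x = 1: LHS = 3·1 = 3; 3 ≤ 0 — FAILS

Because a single integer refutes it, the statement is false.

Answer: False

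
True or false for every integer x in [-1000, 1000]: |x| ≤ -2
The claim fails at x = 0:
x = 0: LHS = |0| = 0; 0 ≤ -2 — FAILS

Because a single integer refutes it, the statement is false.

Answer: False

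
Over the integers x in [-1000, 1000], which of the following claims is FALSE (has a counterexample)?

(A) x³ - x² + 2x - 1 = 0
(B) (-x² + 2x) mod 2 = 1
(A) x = 0: LHS = 0³ - 0² + 2·0 - 1 = -1; -1 = 0 — FAILS
(B) x = 0: LHS = (-0² + 2·0) mod 2 = 0 mod 2 = 0; 0 = 1 — FAILS

Answer: Both A and B are false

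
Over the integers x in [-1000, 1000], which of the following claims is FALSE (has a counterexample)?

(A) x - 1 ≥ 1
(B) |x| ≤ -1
(A) x = 0: LHS = 0 - 1 = -1; -1 ≥ 1 — FAILS
(B) x = 0: LHS = |0| = 0; 0 ≤ -1 — FAILS

Answer: Both A and B are false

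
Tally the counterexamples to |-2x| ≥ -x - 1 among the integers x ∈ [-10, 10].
Over all integers in [-10, 10], LHS − RHS is smallest at x = 0, where it equals 1:
x = 0: LHS = |-2·0| = |0| = 0, RHS = -0 - 1 = -1; 0 ≥ -1 — holds
At the ends of the range:
x = -10: LHS = |-2·(-10)| = |20| = 20, RHS = -(-10) - 1 = 9; 20 ≥ 9 — holds
x = 10: LHS = |-2·10| = |-20| = 20, RHS = -10 - 1 = -11; 20 ≥ -11 — holds
Hence LHS − RHS is never negative, i.e. LHS ≥ RHS throughout, so the relation holds for every integer in [-10, 10].

No counterexample appears in that range.

Answer: 0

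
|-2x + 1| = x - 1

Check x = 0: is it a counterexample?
Substitute x = 0 into the relation:
x = 0: LHS = |-2·0 + 1| = |1| = 1, RHS = 0 - 1 = -1; 1 = -1 — FAILS

Since the claim fails at x = 0, this value is a counterexample.

Answer: Yes, x = 0 is a counterexample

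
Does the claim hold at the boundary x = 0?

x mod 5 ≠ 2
x = 0: LHS = 0 mod 5 = 0; 0 ≠ 2 — holds

The relation is satisfied at x = 0.

Answer: Yes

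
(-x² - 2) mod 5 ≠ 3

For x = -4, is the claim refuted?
Substitute x = -4 into the relation:
x = -4: LHS = (-(-4)² - 2) mod 5 = (-18) mod 5 = 2; 2 ≠ 3 — holds

The claim holds here, so x = -4 is not a counterexample. (A counterexample exists elsewhere, e.g. x = 0.)

Answer: No, x = -4 is not a counterexample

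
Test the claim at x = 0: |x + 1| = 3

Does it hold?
x = 0: LHS = |0 + 1| = |1| = 1; 1 = 3 — FAILS

The relation fails at x = 0, so x = 0 is a counterexample.

Answer: No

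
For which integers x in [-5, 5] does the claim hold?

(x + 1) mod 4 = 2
Holds for: {-3, 1, 5}
Fails for: {-5, -4, -2, -1, 0, 2, 3, 4}

Answer: {-3, 1, 5}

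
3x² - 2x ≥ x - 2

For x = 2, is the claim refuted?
Substitute x = 2 into the relation:
x = 2: LHS = 3·2² - 2·2 = 8, RHS = 2 - 2 = 0; 8 ≥ 0 — holds

The relation holds at x = 2, so it is not a counterexample.

Answer: No, x = 2 is not a counterexample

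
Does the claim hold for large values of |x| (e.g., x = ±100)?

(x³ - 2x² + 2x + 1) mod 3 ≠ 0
x = 100: LHS = (100³ - 2·100² + 2·100 + 1) mod 3 = 980201 mod 3 = 2; 2 ≠ 0 — holds
x = -100: LHS = ((-100)³ - 2·(-100)² + 2·(-100) + 1) mod 3 = (-1020199) mod 3 = 2; 2 ≠ 0 — holds

Answer: Yes, holds for both x = 100 and x = -100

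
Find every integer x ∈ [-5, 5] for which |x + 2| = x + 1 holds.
Over all integers in [-5, 5], LHS − RHS is always positive; it is smallest at x = 0, where it equals 1:
x = 0: LHS = |0 + 2| = |2| = 2, RHS = 0 + 1 = 1; 2 = 1 — FAILS
At the ends of the range:
x = -5: LHS = |(-5) + 2| = |-3| = 3, RHS = (-5) + 1 = -4; 3 = -4 — FAILS
x = 5: LHS = |5 + 2| = |7| = 7, RHS = 5 + 1 = 6; 7 = 6 — FAILS
Hence LHS − RHS is never 0, i.e. the two sides are never equal, so the claimed relation (=) fails for every integer in [-5, 5].

Answer: None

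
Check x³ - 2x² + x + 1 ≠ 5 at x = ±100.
x = 100: LHS = 100³ - 2·100² + 100 + 1 = 980101; 980101 ≠ 5 — holds
x = -100: LHS = (-100)³ - 2·(-100)² + (-100) + 1 = -1020099; -1020099 ≠ 5 — holds

Answer: Yes, holds for both x = 100 and x = -100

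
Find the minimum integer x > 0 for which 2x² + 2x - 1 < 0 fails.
Testing positive integers:
x = 1: LHS = 2·1² + 2·1 - 1 = 3; 3 < 0 — FAILS  ← smallest positive counterexample

Answer: x = 1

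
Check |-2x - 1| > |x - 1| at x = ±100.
x = 100: LHS = |-2·100 - 1| = |-201| = 201, RHS = |100 - 1| = |99| = 99; 201 > 99 — holds
x = -100: LHS = |-2·(-100) - 1| = |199| = 199, RHS = |(-100) - 1| = |-101| = 101; 199 > 101 — holds

Answer: Yes, holds for both x = 100 and x = -100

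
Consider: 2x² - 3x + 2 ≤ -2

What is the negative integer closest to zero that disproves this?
Testing negative integers from -1 downward:
x = -1: LHS = 2·(-1)² - 3·(-1) + 2 = 7; 7 ≤ -2 — FAILS  ← closest negative counterexample to 0

Answer: x = -1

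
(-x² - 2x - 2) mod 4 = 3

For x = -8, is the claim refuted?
Substitute x = -8 into the relation:
x = -8: LHS = (-(-8)² - 2·(-8) - 2) mod 4 = (-50) mod 4 = 2; 2 = 3 — FAILS

Since the claim fails at x = -8, this value is a counterexample.

Answer: Yes, x = -8 is a counterexample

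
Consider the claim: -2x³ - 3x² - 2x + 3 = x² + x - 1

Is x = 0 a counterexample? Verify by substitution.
Substitute x = 0 into the relation:
x = 0: LHS = -2·0³ - 3·0² - 2·0 + 3 = 3, RHS = 0² + 0 - 1 = -1; 3 = -1 — FAILS

Since the claim fails at x = 0, this value is a counterexample.

Answer: Yes, x = 0 is a counterexample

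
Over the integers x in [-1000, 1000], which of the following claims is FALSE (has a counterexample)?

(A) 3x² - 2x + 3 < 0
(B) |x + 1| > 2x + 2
(A) x = 0: LHS = 3·0² - 2·0 + 3 = 3; 3 < 0 — FAILS
(B) x = 0: LHS = |0 + 1| = |1| = 1, RHS = 2·0 + 2 = 2; 1 > 2 — FAILS

Answer: Both A and B are false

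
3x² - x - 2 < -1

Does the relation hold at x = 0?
x = 0: LHS = 3·0² - 0 - 2 = -2; -2 < -1 — holds

The relation is satisfied at x = 0.

Answer: Yes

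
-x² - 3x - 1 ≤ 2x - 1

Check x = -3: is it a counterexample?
Substitute x = -3 into the relation:
x = -3: LHS = -(-3)² - 3·(-3) - 1 = -1, RHS = 2·(-3) - 1 = -7; -1 ≤ -7 — FAILS

Since the claim fails at x = -3, this value is a counterexample.

Answer: Yes, x = -3 is a counterexample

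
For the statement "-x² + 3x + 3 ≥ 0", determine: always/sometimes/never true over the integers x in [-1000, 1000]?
Holds at x = 0: LHS = -0² + 3·0 + 3 = 3; 3 ≥ 0 — holds
Fails at x = -1: LHS = -(-1)² + 3·(-1) + 3 = -1; -1 ≥ 0 — FAILS
It is satisfied by some integers in the range but not all.

Answer: Sometimes true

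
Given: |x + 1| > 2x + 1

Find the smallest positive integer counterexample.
Testing positive integers:
x = 1: LHS = |1 + 1| = |2| = 2, RHS = 2·1 + 1 = 3; 2 > 3 — FAILS  ← smallest positive counterexample

Answer: x = 1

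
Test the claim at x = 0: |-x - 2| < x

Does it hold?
x = 0: LHS = |-0 - 2| = |-2| = 2; 2 < 0 — FAILS

The relation fails at x = 0, so x = 0 is a counterexample.

Answer: No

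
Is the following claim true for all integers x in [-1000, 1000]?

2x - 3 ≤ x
The claim fails at x = 4:
x = 4: LHS = 2·4 - 3 = 5; 5 ≤ 4 — FAILS

Because a single integer refutes it, the statement is false.

Answer: False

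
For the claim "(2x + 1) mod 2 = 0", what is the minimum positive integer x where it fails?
Testing positive integers:
x = 1: LHS = (2·1 + 1) mod 2 = 3 mod 2 = 1; 1 = 0 — FAILS  ← smallest positive counterexample

Answer: x = 1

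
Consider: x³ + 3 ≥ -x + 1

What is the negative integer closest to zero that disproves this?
Testing negative integers from -1 downward:
x = -1: LHS = (-1)³ + 3 = 2, RHS = -(-1) + 1 = 2; 2 ≥ 2 — holds
x = -2: LHS = (-2)³ + 3 = -5, RHS = -(-2) + 1 = 3; -5 ≥ 3 — FAILS  ← closest negative counterexample to 0

Answer: x = -2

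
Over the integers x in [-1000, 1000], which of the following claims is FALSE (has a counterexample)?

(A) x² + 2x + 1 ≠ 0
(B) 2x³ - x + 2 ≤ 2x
(A) x = -1: LHS = (-1)² + 2·(-1) + 1 = 0; 0 ≠ 0 — FAILS
(B) x = 0: LHS = 2·0³ - 0 + 2 = 2, RHS = 2·0 = 0; 2 ≤ 0 — FAILS

Answer: Both A and B are false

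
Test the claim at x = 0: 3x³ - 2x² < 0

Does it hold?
x = 0: LHS = 3·0³ - 2·0² = 0; 0 < 0 — FAILS

The relation fails at x = 0, so x = 0 is a counterexample.

Answer: No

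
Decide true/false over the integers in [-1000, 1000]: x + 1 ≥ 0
The claim fails at x = -2:
x = -2: LHS = (-2) + 1 = -1; -1 ≥ 0 — FAILS

Because a single integer refutes it, the statement is false.

Answer: False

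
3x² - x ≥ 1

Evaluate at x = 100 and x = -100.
x = 100: LHS = 3·100² - 100 = 29900; 29900 ≥ 1 — holds
x = -100: LHS = 3·(-100)² - (-100) = 30100; 30100 ≥ 1 — holds

Answer: Yes, holds for both x = 100 and x = -100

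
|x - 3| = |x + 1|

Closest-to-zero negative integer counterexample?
Testing negative integers from -1 downward:
x = -1: LHS = |(-1) - 3| = |-4| = 4, RHS = |(-1) + 1| = |0| = 0; 4 = 0 — FAILS  ← closest negative counterexample to 0

Answer: x = -1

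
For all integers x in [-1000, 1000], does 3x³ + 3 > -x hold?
The claim fails at x = -1:
x = -1: LHS = 3·(-1)³ + 3 = 0, RHS = -(-1) = 1; 0 > 1 — FAILS

Because a single integer refutes it, the statement is false.

Answer: False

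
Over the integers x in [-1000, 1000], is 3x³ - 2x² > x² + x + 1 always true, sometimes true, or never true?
Holds at x = 2: LHS = 3·2³ - 2·2² = 16, RHS = 2² + 2 + 1 = 7; 16 > 7 — holds
Fails at x = 0: LHS = 3·0³ - 2·0² = 0, RHS = 0² + 0 + 1 = 1; 0 > 1 — FAILS
It is satisfied by some integers in the range but not all.

Answer: Sometimes true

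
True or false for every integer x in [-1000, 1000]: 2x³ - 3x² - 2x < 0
The claim fails at x = 0:
x = 0: LHS = 2·0³ - 3·0² - 2·0 = 0; 0 < 0 — FAILS

Because a single integer refutes it, the statement is false.

Answer: False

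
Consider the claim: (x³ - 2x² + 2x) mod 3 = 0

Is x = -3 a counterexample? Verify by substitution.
Substitute x = -3 into the relation:
x = -3: LHS = ((-3)³ - 2·(-3)² + 2·(-3)) mod 3 = (-51) mod 3 = 0; 0 = 0 — holds

The claim holds here, so x = -3 is not a counterexample. (A counterexample exists elsewhere, e.g. x = 1.)

Answer: No, x = -3 is not a counterexample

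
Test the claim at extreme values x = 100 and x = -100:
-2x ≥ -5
x = 100: LHS = -2·100 = -200; -200 ≥ -5 — FAILS
x = -100: LHS = -2·(-100) = 200; 200 ≥ -5 — holds

Answer: Partially: fails for x = 100, holds for x = -100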